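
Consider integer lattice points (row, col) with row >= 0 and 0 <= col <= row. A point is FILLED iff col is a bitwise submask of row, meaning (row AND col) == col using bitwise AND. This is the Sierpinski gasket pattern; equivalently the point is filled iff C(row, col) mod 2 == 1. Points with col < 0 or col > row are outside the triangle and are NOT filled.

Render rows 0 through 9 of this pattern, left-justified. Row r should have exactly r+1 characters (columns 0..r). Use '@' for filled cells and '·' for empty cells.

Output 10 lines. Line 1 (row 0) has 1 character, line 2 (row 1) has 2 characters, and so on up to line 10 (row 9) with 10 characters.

r0=0: @
r1=1: @@
r2=10: @·@
r3=11: @@@@
r4=100: @···@
r5=101: @@··@@
r6=110: @·@·@·@
r7=111: @@@@@@@@
r8=1000: @·······@
r9=1001: @@······@@

Answer: @
@@
@·@
@@@@
@···@
@@··@@
@·@·@·@
@@@@@@@@
@·······@
@@······@@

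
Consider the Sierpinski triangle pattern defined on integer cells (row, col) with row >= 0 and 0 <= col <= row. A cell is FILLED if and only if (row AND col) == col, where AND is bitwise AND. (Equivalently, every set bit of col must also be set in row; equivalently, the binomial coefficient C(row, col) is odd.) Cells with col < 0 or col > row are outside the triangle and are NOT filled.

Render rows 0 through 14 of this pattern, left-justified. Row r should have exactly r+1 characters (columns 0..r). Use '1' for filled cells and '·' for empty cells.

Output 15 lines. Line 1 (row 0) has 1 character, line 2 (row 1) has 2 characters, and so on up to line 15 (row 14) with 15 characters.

r0=0: 1
r1=1: 11
r2=10: 1·1
r3=11: 1111
r4=100: 1···1
r5=101: 11··11
r6=110: 1·1·1·1
r7=111: 11111111
r8=1000: 1·······1
r9=1001: 11······11
r10=1010: 1·1·····1·1
r11=1011: 1111····1111
r12=1100: 1···1···1···1
r13=1101: 11··11··11··11
r14=1110: 1·1·1·1·1·1·1·1

Answer: 1
11
1·1
1111
1···1
11··11
1·1·1·1
11111111
1·······1
11······11
1·1·····1·1
1111····1111
1···1···1···1
11··11··11··11
1·1·1·1·1·1·1·1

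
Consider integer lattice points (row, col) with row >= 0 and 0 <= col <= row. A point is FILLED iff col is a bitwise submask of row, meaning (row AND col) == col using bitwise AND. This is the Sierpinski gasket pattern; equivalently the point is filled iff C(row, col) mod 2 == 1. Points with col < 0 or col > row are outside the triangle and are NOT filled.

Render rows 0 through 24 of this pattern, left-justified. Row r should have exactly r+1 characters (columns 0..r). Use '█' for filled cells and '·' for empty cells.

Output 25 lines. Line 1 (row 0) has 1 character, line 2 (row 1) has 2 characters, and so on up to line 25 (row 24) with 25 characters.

r0=0: █
r1=1: ██
r2=10: █·█
r3=11: ████
r4=100: █···█
r5=101: ██··██
r6=110: █·█·█·█
r7=111: ████████
r8=1000: █·······█
r9=1001: ██······██
r10=1010: █·█·····█·█
r11=1011: ████····████
r12=1100: █···█···█···█
r13=1101: ██··██··██··██
r14=1110: █·█·█·█·█·█·█·█
r15=1111: ████████████████
r16=10000: █···············█
r17=10001: ██··············██
r18=10010: █·█·············█·█
r19=10011: ████············████
r20=10100: █···█···········█···█
r21=10101: ██··██··········██··██
r22=10110: █·█·█·█·········█·█·█·█
r23=10111: ████████········████████
r24=11000: █·······█·······█·······█

Answer: █
██
█·█
████
█···█
██··██
█·█·█·█
████████
█·······█
██······██
█·█·····█·█
████····████
█···█···█···█
██··██··██··██
█·█·█·█·█·█·█·█
████████████████
█···············█
██··············██
█·█·············█·█
████············████
█···█···········█···█
██··██··········██··██
█·█·█·█·········█·█·█·█
████████········████████
█·······█·······█·······█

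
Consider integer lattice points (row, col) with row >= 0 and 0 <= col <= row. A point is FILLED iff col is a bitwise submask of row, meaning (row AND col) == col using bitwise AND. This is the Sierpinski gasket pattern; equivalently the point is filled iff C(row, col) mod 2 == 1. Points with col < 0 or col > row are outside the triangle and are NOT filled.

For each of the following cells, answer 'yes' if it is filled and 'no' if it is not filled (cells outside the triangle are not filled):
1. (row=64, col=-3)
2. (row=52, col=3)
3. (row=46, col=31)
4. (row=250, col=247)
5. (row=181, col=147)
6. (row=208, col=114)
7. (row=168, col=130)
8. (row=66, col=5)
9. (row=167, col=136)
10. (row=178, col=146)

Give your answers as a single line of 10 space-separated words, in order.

Answer: no no no no no no no no no yes

Derivation:
(64,-3): col outside [0, 64] -> not filled
(52,3): row=0b110100, col=0b11, row AND col = 0b0 = 0; 0 != 3 -> empty
(46,31): row=0b101110, col=0b11111, row AND col = 0b1110 = 14; 14 != 31 -> empty
(250,247): row=0b11111010, col=0b11110111, row AND col = 0b11110010 = 242; 242 != 247 -> empty
(181,147): row=0b10110101, col=0b10010011, row AND col = 0b10010001 = 145; 145 != 147 -> empty
(208,114): row=0b11010000, col=0b1110010, row AND col = 0b1010000 = 80; 80 != 114 -> empty
(168,130): row=0b10101000, col=0b10000010, row AND col = 0b10000000 = 128; 128 != 130 -> empty
(66,5): row=0b1000010, col=0b101, row AND col = 0b0 = 0; 0 != 5 -> empty
(167,136): row=0b10100111, col=0b10001000, row AND col = 0b10000000 = 128; 128 != 136 -> empty
(178,146): row=0b10110010, col=0b10010010, row AND col = 0b10010010 = 146; 146 == 146 -> filled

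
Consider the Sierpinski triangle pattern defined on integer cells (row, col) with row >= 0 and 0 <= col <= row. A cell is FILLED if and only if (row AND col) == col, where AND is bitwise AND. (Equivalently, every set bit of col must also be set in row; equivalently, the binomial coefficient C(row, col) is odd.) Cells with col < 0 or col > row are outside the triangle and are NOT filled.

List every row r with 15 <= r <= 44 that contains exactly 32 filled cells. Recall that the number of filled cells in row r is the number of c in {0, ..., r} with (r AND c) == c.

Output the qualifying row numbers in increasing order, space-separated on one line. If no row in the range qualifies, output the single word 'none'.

Answer: 31

Derivation:
Row r has 2^popcount(r) filled cells, so we need popcount(r) = log2(32) = 5.
Scan r = 15..44 and keep those with exactly 5 one-bits:
r=15=1111 popcount=4 -> skip
r=16=10000 popcount=1 -> skip
r=17=10001 popcount=2 -> skip
r=18=10010 popcount=2 -> skip
r=19=10011 popcount=3 -> skip
r=20=10100 popcount=2 -> skip
r=21=10101 popcount=3 -> skip
r=22=10110 popcount=3 -> skip
r=23=10111 popcount=4 -> skip
r=24=11000 popcount=2 -> skip
r=25=11001 popcount=3 -> skip
r=26=11010 popcount=3 -> skip
r=27=11011 popcount=4 -> skip
r=28=11100 popcount=3 -> skip
r=29=11101 popcount=4 -> skip
r=30=11110 popcount=4 -> skip
r=31=11111 popcount=5 -> KEEP
r=32=100000 popcount=1 -> skip
r=33=100001 popcount=2 -> skip
r=34=100010 popcount=2 -> skip
r=35=100011 popcount=3 -> skip
r=36=100100 popcount=2 -> skip
r=37=100101 popcount=3 -> skip
r=38=100110 popcount=3 -> skip
r=39=100111 popcount=4 -> skip
r=40=101000 popcount=2 -> skip
r=41=101001 popcount=3 -> skip
r=42=101010 popcount=3 -> skip
r=43=101011 popcount=4 -> skip
r=44=101100 popcount=3 -> skip
Kept rows: 31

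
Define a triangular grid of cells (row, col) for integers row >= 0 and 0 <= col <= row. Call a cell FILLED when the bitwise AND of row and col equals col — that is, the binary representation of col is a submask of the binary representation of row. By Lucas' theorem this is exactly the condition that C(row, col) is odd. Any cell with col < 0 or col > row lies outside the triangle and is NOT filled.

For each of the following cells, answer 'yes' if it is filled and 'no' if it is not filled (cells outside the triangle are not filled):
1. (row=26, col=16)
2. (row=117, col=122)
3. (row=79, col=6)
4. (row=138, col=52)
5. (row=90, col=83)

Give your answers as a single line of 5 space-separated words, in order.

(26,16): row=0b11010, col=0b10000, row AND col = 0b10000 = 16; 16 == 16 -> filled
(117,122): col outside [0, 117] -> not filled
(79,6): row=0b1001111, col=0b110, row AND col = 0b110 = 6; 6 == 6 -> filled
(138,52): row=0b10001010, col=0b110100, row AND col = 0b0 = 0; 0 != 52 -> empty
(90,83): row=0b1011010, col=0b1010011, row AND col = 0b1010010 = 82; 82 != 83 -> empty

Answer: yes no yes no no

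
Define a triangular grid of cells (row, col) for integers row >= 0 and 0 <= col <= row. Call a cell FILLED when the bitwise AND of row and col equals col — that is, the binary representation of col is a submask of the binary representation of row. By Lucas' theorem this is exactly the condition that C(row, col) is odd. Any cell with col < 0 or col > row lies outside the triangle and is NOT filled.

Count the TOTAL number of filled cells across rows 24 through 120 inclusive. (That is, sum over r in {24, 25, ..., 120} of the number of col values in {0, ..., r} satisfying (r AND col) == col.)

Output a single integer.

Answer: 1636

Derivation:
r24=11000 pc2: +4 =4
r25=11001 pc3: +8 =12
r26=11010 pc3: +8 =20
r27=11011 pc4: +16 =36
r28=11100 pc3: +8 =44
r29=11101 pc4: +16 =60
r30=11110 pc4: +16 =76
r31=11111 pc5: +32 =108
r32=100000 pc1: +2 =110
r33=100001 pc2: +4 =114
r34=100010 pc2: +4 =118
r35=100011 pc3: +8 =126
r36=100100 pc2: +4 =130
r37=100101 pc3: +8 =138
r38=100110 pc3: +8 =146
r39=100111 pc4: +16 =162
r40=101000 pc2: +4 =166
r41=101001 pc3: +8 =174
r42=101010 pc3: +8 =182
r43=101011 pc4: +16 =198
r44=101100 pc3: +8 =206
r45=101101 pc4: +16 =222
r46=101110 pc4: +16 =238
r47=101111 pc5: +32 =270
r48=110000 pc2: +4 =274
r49=110001 pc3: +8 =282
r50=110010 pc3: +8 =290
r51=110011 pc4: +16 =306
r52=110100 pc3: +8 =314
r53=110101 pc4: +16 =330
r54=110110 pc4: +16 =346
r55=110111 pc5: +32 =378
r56=111000 pc3: +8 =386
r57=111001 pc4: +16 =402
r58=111010 pc4: +16 =418
r59=111011 pc5: +32 =450
r60=111100 pc4: +16 =466
r61=111101 pc5: +32 =498
r62=111110 pc5: +32 =530
r63=111111 pc6: +64 =594
r64=1000000 pc1: +2 =596
r65=1000001 pc2: +4 =600
r66=1000010 pc2: +4 =604
r67=1000011 pc3: +8 =612
r68=1000100 pc2: +4 =616
r69=1000101 pc3: +8 =624
r70=1000110 pc3: +8 =632
r71=1000111 pc4: +16 =648
r72=1001000 pc2: +4 =652
r73=1001001 pc3: +8 =660
r74=1001010 pc3: +8 =668
r75=1001011 pc4: +16 =684
r76=1001100 pc3: +8 =692
r77=1001101 pc4: +16 =708
r78=1001110 pc4: +16 =724
r79=1001111 pc5: +32 =756
r80=1010000 pc2: +4 =760
r81=1010001 pc3: +8 =768
r82=1010010 pc3: +8 =776
r83=1010011 pc4: +16 =792
r84=1010100 pc3: +8 =800
r85=1010101 pc4: +16 =816
r86=1010110 pc4: +16 =832
r87=1010111 pc5: +32 =864
r88=1011000 pc3: +8 =872
r89=1011001 pc4: +16 =888
r90=1011010 pc4: +16 =904
r91=1011011 pc5: +32 =936
r92=1011100 pc4: +16 =952
r93=1011101 pc5: +32 =984
r94=1011110 pc5: +32 =1016
r95=1011111 pc6: +64 =1080
r96=1100000 pc2: +4 =1084
r97=1100001 pc3: +8 =1092
r98=1100010 pc3: +8 =1100
r99=1100011 pc4: +16 =1116
r100=1100100 pc3: +8 =1124
r101=1100101 pc4: +16 =1140
r102=1100110 pc4: +16 =1156
r103=1100111 pc5: +32 =1188
r104=1101000 pc3: +8 =1196
r105=1101001 pc4: +16 =1212
r106=1101010 pc4: +16 =1228
r107=1101011 pc5: +32 =1260
r108=1101100 pc4: +16 =1276
r109=1101101 pc5: +32 =1308
r110=1101110 pc5: +32 =1340
r111=1101111 pc6: +64 =1404
r112=1110000 pc3: +8 =1412
r113=1110001 pc4: +16 =1428
r114=1110010 pc4: +16 =1444
r115=1110011 pc5: +32 =1476
r116=1110100 pc4: +16 =1492
r117=1110101 pc5: +32 =1524
r118=1110110 pc5: +32 =1556
r119=1110111 pc6: +64 =1620
r120=1111000 pc4: +16 =1636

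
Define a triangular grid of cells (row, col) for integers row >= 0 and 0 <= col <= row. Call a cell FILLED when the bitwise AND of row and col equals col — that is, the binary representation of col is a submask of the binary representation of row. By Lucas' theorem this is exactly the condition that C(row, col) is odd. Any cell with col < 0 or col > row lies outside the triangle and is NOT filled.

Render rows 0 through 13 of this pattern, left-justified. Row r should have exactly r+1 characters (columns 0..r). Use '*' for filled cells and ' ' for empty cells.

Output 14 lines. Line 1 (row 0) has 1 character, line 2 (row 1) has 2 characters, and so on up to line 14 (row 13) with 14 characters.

r0=0: *
r1=1: **
r2=10: * *
r3=11: ****
r4=100: *   *
r5=101: **  **
r6=110: * * * *
r7=111: ********
r8=1000: *       *
r9=1001: **      **
r10=1010: * *     * *
r11=1011: ****    ****
r12=1100: *   *   *   *
r13=1101: **  **  **  **

Answer: *
**
* *
****
*   *
**  **
* * * *
********
*       *
**      **
* *     * *
****    ****
*   *   *   *
**  **  **  **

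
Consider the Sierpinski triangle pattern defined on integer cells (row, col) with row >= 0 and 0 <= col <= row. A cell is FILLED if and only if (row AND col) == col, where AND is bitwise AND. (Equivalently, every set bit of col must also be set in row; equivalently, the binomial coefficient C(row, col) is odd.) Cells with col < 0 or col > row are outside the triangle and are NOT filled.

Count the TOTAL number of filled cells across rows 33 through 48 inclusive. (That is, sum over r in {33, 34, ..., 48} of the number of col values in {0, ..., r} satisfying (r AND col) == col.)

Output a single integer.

Answer: 164

Derivation:
r33=100001 pc2: +4 =4
r34=100010 pc2: +4 =8
r35=100011 pc3: +8 =16
r36=100100 pc2: +4 =20
r37=100101 pc3: +8 =28
r38=100110 pc3: +8 =36
r39=100111 pc4: +16 =52
r40=101000 pc2: +4 =56
r41=101001 pc3: +8 =64
r42=101010 pc3: +8 =72
r43=101011 pc4: +16 =88
r44=101100 pc3: +8 =96
r45=101101 pc4: +16 =112
r46=101110 pc4: +16 =128
r47=101111 pc5: +32 =160
r48=110000 pc2: +4 =164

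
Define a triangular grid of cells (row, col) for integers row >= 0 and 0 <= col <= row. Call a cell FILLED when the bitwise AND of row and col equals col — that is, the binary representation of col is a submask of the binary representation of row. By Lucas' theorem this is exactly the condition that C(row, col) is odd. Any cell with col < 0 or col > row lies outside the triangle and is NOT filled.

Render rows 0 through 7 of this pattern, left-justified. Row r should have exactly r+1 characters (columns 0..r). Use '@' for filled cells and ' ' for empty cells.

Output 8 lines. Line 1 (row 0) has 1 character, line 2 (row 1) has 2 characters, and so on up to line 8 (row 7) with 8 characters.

Answer: @
@@
@ @
@@@@
@   @
@@  @@
@ @ @ @
@@@@@@@@

Derivation:
r0=0: @
r1=1: @@
r2=10: @ @
r3=11: @@@@
r4=100: @   @
r5=101: @@  @@
r6=110: @ @ @ @
r7=111: @@@@@@@@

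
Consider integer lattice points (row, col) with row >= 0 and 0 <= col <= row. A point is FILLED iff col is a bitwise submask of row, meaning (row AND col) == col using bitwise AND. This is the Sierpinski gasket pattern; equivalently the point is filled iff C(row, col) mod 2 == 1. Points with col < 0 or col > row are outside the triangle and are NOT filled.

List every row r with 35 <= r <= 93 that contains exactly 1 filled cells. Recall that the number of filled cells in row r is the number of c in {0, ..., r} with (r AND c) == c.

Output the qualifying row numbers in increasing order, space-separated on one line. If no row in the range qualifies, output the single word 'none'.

Row r has 2^popcount(r) filled cells, so we need popcount(r) = log2(1) = 0.
Scan r = 35..93 and keep those with exactly 0 one-bits:
r=35=100011 popcount=3 -> skip
r=36=100100 popcount=2 -> skip
r=37=100101 popcount=3 -> skip
r=38=100110 popcount=3 -> skip
r=39=100111 popcount=4 -> skip
r=40=101000 popcount=2 -> skip
r=41=101001 popcount=3 -> skip
r=42=101010 popcount=3 -> skip
r=43=101011 popcount=4 -> skip
r=44=101100 popcount=3 -> skip
r=45=101101 popcount=4 -> skip
r=46=101110 popcount=4 -> skip
r=47=101111 popcount=5 -> skip
r=48=110000 popcount=2 -> skip
r=49=110001 popcount=3 -> skip
r=50=110010 popcount=3 -> skip
r=51=110011 popcount=4 -> skip
r=52=110100 popcount=3 -> skip
r=53=110101 popcount=4 -> skip
r=54=110110 popcount=4 -> skip
r=55=110111 popcount=5 -> skip
r=56=111000 popcount=3 -> skip
r=57=111001 popcount=4 -> skip
r=58=111010 popcount=4 -> skip
r=59=111011 popcount=5 -> skip
r=60=111100 popcount=4 -> skip
r=61=111101 popcount=5 -> skip
r=62=111110 popcount=5 -> skip
r=63=111111 popcount=6 -> skip
r=64=1000000 popcount=1 -> skip
r=65=1000001 popcount=2 -> skip
r=66=1000010 popcount=2 -> skip
r=67=1000011 popcount=3 -> skip
r=68=1000100 popcount=2 -> skip
r=69=1000101 popcount=3 -> skip
r=70=1000110 popcount=3 -> skip
r=71=1000111 popcount=4 -> skip
r=72=1001000 popcount=2 -> skip
r=73=1001001 popcount=3 -> skip
r=74=1001010 popcount=3 -> skip
r=75=1001011 popcount=4 -> skip
r=76=1001100 popcount=3 -> skip
r=77=1001101 popcount=4 -> skip
r=78=1001110 popcount=4 -> skip
r=79=1001111 popcount=5 -> skip
r=80=1010000 popcount=2 -> skip
r=81=1010001 popcount=3 -> skip
r=82=1010010 popcount=3 -> skip
r=83=1010011 popcount=4 -> skip
r=84=1010100 popcount=3 -> skip
r=85=1010101 popcount=4 -> skip
r=86=1010110 popcount=4 -> skip
r=87=1010111 popcount=5 -> skip
r=88=1011000 popcount=3 -> skip
r=89=1011001 popcount=4 -> skip
r=90=1011010 popcount=4 -> skip
r=91=1011011 popcount=5 -> skip
r=92=1011100 popcount=4 -> skip
r=93=1011101 popcount=5 -> skip
Kept rows: none

Answer: none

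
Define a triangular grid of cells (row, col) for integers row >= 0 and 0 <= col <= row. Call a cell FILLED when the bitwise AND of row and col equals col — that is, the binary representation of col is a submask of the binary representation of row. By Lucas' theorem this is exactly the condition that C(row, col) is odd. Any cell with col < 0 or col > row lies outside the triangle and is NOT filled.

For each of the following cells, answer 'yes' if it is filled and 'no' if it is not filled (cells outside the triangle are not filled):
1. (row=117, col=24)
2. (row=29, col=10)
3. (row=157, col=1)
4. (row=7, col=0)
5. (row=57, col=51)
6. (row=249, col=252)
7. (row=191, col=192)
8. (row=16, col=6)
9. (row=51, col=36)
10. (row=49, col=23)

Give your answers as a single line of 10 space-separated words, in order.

Answer: no no yes yes no no no no no no

Derivation:
(117,24): row=0b1110101, col=0b11000, row AND col = 0b10000 = 16; 16 != 24 -> empty
(29,10): row=0b11101, col=0b1010, row AND col = 0b1000 = 8; 8 != 10 -> empty
(157,1): row=0b10011101, col=0b1, row AND col = 0b1 = 1; 1 == 1 -> filled
(7,0): row=0b111, col=0b0, row AND col = 0b0 = 0; 0 == 0 -> filled
(57,51): row=0b111001, col=0b110011, row AND col = 0b110001 = 49; 49 != 51 -> empty
(249,252): col outside [0, 249] -> not filled
(191,192): col outside [0, 191] -> not filled
(16,6): row=0b10000, col=0b110, row AND col = 0b0 = 0; 0 != 6 -> empty
(51,36): row=0b110011, col=0b100100, row AND col = 0b100000 = 32; 32 != 36 -> empty
(49,23): row=0b110001, col=0b10111, row AND col = 0b10001 = 17; 17 != 23 -> empty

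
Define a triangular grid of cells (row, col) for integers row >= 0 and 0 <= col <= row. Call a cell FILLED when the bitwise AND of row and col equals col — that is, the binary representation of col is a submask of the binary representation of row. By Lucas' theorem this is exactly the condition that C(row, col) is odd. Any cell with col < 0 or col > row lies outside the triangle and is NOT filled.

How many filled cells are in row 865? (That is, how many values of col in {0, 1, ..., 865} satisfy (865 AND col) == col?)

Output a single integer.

Answer: 32

Derivation:
865 in binary = 1101100001
popcount(865) = number of 1-bits in 1101100001 = 5
A col c satisfies (865 AND c) == c iff every set bit of c is also set in 865; each of the 5 set bits of 865 can independently be on or off in c.
count = 2^5 = 32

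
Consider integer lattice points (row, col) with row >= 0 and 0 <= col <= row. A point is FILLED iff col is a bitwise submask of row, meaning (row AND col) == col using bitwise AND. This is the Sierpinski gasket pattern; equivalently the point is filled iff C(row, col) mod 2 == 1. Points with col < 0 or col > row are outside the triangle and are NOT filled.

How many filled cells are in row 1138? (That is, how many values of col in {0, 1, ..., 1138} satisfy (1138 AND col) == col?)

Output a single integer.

Answer: 32

Derivation:
1138 in binary = 10001110010
popcount(1138) = number of 1-bits in 10001110010 = 5
A col c satisfies (1138 AND c) == c iff every set bit of c is also set in 1138; each of the 5 set bits of 1138 can independently be on or off in c.
count = 2^5 = 32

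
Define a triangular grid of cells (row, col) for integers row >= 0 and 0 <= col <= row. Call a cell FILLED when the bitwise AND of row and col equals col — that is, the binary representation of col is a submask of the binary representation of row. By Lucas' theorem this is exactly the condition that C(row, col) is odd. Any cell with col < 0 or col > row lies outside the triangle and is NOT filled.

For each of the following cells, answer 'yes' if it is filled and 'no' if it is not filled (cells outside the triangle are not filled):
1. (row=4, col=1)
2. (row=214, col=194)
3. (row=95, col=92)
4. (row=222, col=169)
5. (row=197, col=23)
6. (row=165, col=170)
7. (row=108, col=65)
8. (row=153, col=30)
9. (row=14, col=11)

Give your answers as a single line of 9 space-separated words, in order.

(4,1): row=0b100, col=0b1, row AND col = 0b0 = 0; 0 != 1 -> empty
(214,194): row=0b11010110, col=0b11000010, row AND col = 0b11000010 = 194; 194 == 194 -> filled
(95,92): row=0b1011111, col=0b1011100, row AND col = 0b1011100 = 92; 92 == 92 -> filled
(222,169): row=0b11011110, col=0b10101001, row AND col = 0b10001000 = 136; 136 != 169 -> empty
(197,23): row=0b11000101, col=0b10111, row AND col = 0b101 = 5; 5 != 23 -> empty
(165,170): col outside [0, 165] -> not filled
(108,65): row=0b1101100, col=0b1000001, row AND col = 0b1000000 = 64; 64 != 65 -> empty
(153,30): row=0b10011001, col=0b11110, row AND col = 0b11000 = 24; 24 != 30 -> empty
(14,11): row=0b1110, col=0b1011, row AND col = 0b1010 = 10; 10 != 11 -> empty

Answer: no yes yes no no no no no no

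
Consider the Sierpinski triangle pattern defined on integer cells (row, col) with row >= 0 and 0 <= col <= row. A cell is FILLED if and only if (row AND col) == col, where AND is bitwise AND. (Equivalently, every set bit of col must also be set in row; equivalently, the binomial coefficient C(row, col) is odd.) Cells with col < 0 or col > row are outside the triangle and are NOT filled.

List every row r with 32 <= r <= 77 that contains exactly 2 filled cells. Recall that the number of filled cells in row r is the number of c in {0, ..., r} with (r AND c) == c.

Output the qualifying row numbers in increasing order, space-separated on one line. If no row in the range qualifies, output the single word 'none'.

Answer: 32 64

Derivation:
Row r has 2^popcount(r) filled cells, so we need popcount(r) = log2(2) = 1.
Scan r = 32..77 and keep those with exactly 1 one-bits:
r=32=100000 popcount=1 -> KEEP
r=33=100001 popcount=2 -> skip
r=34=100010 popcount=2 -> skip
r=35=100011 popcount=3 -> skip
r=36=100100 popcount=2 -> skip
r=37=100101 popcount=3 -> skip
r=38=100110 popcount=3 -> skip
r=39=100111 popcount=4 -> skip
r=40=101000 popcount=2 -> skip
r=41=101001 popcount=3 -> skip
r=42=101010 popcount=3 -> skip
r=43=101011 popcount=4 -> skip
r=44=101100 popcount=3 -> skip
r=45=101101 popcount=4 -> skip
r=46=101110 popcount=4 -> skip
r=47=101111 popcount=5 -> skip
r=48=110000 popcount=2 -> skip
r=49=110001 popcount=3 -> skip
r=50=110010 popcount=3 -> skip
r=51=110011 popcount=4 -> skip
r=52=110100 popcount=3 -> skip
r=53=110101 popcount=4 -> skip
r=54=110110 popcount=4 -> skip
r=55=110111 popcount=5 -> skip
r=56=111000 popcount=3 -> skip
r=57=111001 popcount=4 -> skip
r=58=111010 popcount=4 -> skip
r=59=111011 popcount=5 -> skip
r=60=111100 popcount=4 -> skip
r=61=111101 popcount=5 -> skip
r=62=111110 popcount=5 -> skip
r=63=111111 popcount=6 -> skip
r=64=1000000 popcount=1 -> KEEP
r=65=1000001 popcount=2 -> skip
r=66=1000010 popcount=2 -> skip
r=67=1000011 popcount=3 -> skip
r=68=1000100 popcount=2 -> skip
r=69=1000101 popcount=3 -> skip
r=70=1000110 popcount=3 -> skip
r=71=1000111 popcount=4 -> skip
r=72=1001000 popcount=2 -> skip
r=73=1001001 popcount=3 -> skip
r=74=1001010 popcount=3 -> skip
r=75=1001011 popcount=4 -> skip
r=76=1001100 popcount=3 -> skip
r=77=1001101 popcount=4 -> skip
Kept rows: 32 64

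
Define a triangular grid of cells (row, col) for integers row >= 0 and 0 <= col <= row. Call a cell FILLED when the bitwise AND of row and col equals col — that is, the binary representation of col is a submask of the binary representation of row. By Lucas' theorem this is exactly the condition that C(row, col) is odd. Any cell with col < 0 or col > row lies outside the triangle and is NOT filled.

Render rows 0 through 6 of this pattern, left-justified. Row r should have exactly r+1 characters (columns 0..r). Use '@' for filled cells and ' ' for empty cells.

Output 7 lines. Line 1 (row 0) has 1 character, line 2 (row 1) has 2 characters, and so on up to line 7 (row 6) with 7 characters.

Answer: @
@@
@ @
@@@@
@   @
@@  @@
@ @ @ @

Derivation:
r0=0: @
r1=1: @@
r2=10: @ @
r3=11: @@@@
r4=100: @   @
r5=101: @@  @@
r6=110: @ @ @ @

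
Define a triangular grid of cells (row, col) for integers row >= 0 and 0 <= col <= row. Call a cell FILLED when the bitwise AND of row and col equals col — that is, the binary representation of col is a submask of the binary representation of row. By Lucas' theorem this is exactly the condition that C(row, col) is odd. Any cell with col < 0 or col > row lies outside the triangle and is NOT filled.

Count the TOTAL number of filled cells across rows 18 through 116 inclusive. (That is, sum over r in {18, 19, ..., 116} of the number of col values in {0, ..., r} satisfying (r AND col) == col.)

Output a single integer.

Answer: 1540

Derivation:
r18=10010 pc2: +4 =4
r19=10011 pc3: +8 =12
r20=10100 pc2: +4 =16
r21=10101 pc3: +8 =24
r22=10110 pc3: +8 =32
r23=10111 pc4: +16 =48
r24=11000 pc2: +4 =52
r25=11001 pc3: +8 =60
r26=11010 pc3: +8 =68
r27=11011 pc4: +16 =84
r28=11100 pc3: +8 =92
r29=11101 pc4: +16 =108
r30=11110 pc4: +16 =124
r31=11111 pc5: +32 =156
r32=100000 pc1: +2 =158
r33=100001 pc2: +4 =162
r34=100010 pc2: +4 =166
r35=100011 pc3: +8 =174
r36=100100 pc2: +4 =178
r37=100101 pc3: +8 =186
r38=100110 pc3: +8 =194
r39=100111 pc4: +16 =210
r40=101000 pc2: +4 =214
r41=101001 pc3: +8 =222
r42=101010 pc3: +8 =230
r43=101011 pc4: +16 =246
r44=101100 pc3: +8 =254
r45=101101 pc4: +16 =270
r46=101110 pc4: +16 =286
r47=101111 pc5: +32 =318
r48=110000 pc2: +4 =322
r49=110001 pc3: +8 =330
r50=110010 pc3: +8 =338
r51=110011 pc4: +16 =354
r52=110100 pc3: +8 =362
r53=110101 pc4: +16 =378
r54=110110 pc4: +16 =394
r55=110111 pc5: +32 =426
r56=111000 pc3: +8 =434
r57=111001 pc4: +16 =450
r58=111010 pc4: +16 =466
r59=111011 pc5: +32 =498
r60=111100 pc4: +16 =514
r61=111101 pc5: +32 =546
r62=111110 pc5: +32 =578
r63=111111 pc6: +64 =642
r64=1000000 pc1: +2 =644
r65=1000001 pc2: +4 =648
r66=1000010 pc2: +4 =652
r67=1000011 pc3: +8 =660
r68=1000100 pc2: +4 =664
r69=1000101 pc3: +8 =672
r70=1000110 pc3: +8 =680
r71=1000111 pc4: +16 =696
r72=1001000 pc2: +4 =700
r73=1001001 pc3: +8 =708
r74=1001010 pc3: +8 =716
r75=1001011 pc4: +16 =732
r76=1001100 pc3: +8 =740
r77=1001101 pc4: +16 =756
r78=1001110 pc4: +16 =772
r79=1001111 pc5: +32 =804
r80=1010000 pc2: +4 =808
r81=1010001 pc3: +8 =816
r82=1010010 pc3: +8 =824
r83=1010011 pc4: +16 =840
r84=1010100 pc3: +8 =848
r85=1010101 pc4: +16 =864
r86=1010110 pc4: +16 =880
r87=1010111 pc5: +32 =912
r88=1011000 pc3: +8 =920
r89=1011001 pc4: +16 =936
r90=1011010 pc4: +16 =952
r91=1011011 pc5: +32 =984
r92=1011100 pc4: +16 =1000
r93=1011101 pc5: +32 =1032
r94=1011110 pc5: +32 =1064
r95=1011111 pc6: +64 =1128
r96=1100000 pc2: +4 =1132
r97=1100001 pc3: +8 =1140
r98=1100010 pc3: +8 =1148
r99=1100011 pc4: +16 =1164
r100=1100100 pc3: +8 =1172
r101=1100101 pc4: +16 =1188
r102=1100110 pc4: +16 =1204
r103=1100111 pc5: +32 =1236
r104=1101000 pc3: +8 =1244
r105=1101001 pc4: +16 =1260
r106=1101010 pc4: +16 =1276
r107=1101011 pc5: +32 =1308
r108=1101100 pc4: +16 =1324
r109=1101101 pc5: +32 =1356
r110=1101110 pc5: +32 =1388
r111=1101111 pc6: +64 =1452
r112=1110000 pc3: +8 =1460
r113=1110001 pc4: +16 =1476
r114=1110010 pc4: +16 =1492
r115=1110011 pc5: +32 =1524
r116=1110100 pc4: +16 =1540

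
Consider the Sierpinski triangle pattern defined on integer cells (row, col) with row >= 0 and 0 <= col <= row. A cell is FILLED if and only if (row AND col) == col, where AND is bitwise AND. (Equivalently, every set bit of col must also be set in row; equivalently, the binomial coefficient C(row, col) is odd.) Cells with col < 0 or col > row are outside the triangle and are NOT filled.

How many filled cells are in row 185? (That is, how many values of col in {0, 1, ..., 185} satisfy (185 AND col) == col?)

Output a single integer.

185 in binary = 10111001
popcount(185) = number of 1-bits in 10111001 = 5
A col c satisfies (185 AND c) == c iff every set bit of c is also set in 185; each of the 5 set bits of 185 can independently be on or off in c.
count = 2^5 = 32

Answer: 32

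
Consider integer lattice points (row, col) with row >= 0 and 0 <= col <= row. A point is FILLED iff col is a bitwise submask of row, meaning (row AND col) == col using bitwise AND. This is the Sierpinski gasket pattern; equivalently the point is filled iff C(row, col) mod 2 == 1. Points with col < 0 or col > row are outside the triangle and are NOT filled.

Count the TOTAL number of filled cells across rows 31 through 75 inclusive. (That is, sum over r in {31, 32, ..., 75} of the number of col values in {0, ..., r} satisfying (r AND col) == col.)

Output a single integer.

Answer: 608

Derivation:
r31=11111 pc5: +32 =32
r32=100000 pc1: +2 =34
r33=100001 pc2: +4 =38
r34=100010 pc2: +4 =42
r35=100011 pc3: +8 =50
r36=100100 pc2: +4 =54
r37=100101 pc3: +8 =62
r38=100110 pc3: +8 =70
r39=100111 pc4: +16 =86
r40=101000 pc2: +4 =90
r41=101001 pc3: +8 =98
r42=101010 pc3: +8 =106
r43=101011 pc4: +16 =122
r44=101100 pc3: +8 =130
r45=101101 pc4: +16 =146
r46=101110 pc4: +16 =162
r47=101111 pc5: +32 =194
r48=110000 pc2: +4 =198
r49=110001 pc3: +8 =206
r50=110010 pc3: +8 =214
r51=110011 pc4: +16 =230
r52=110100 pc3: +8 =238
r53=110101 pc4: +16 =254
r54=110110 pc4: +16 =270
r55=110111 pc5: +32 =302
r56=111000 pc3: +8 =310
r57=111001 pc4: +16 =326
r58=111010 pc4: +16 =342
r59=111011 pc5: +32 =374
r60=111100 pc4: +16 =390
r61=111101 pc5: +32 =422
r62=111110 pc5: +32 =454
r63=111111 pc6: +64 =518
r64=1000000 pc1: +2 =520
r65=1000001 pc2: +4 =524
r66=1000010 pc2: +4 =528
r67=1000011 pc3: +8 =536
r68=1000100 pc2: +4 =540
r69=1000101 pc3: +8 =548
r70=1000110 pc3: +8 =556
r71=1000111 pc4: +16 =572
r72=1001000 pc2: +4 =576
r73=1001001 pc3: +8 =584
r74=1001010 pc3: +8 =592
r75=1001011 pc4: +16 =608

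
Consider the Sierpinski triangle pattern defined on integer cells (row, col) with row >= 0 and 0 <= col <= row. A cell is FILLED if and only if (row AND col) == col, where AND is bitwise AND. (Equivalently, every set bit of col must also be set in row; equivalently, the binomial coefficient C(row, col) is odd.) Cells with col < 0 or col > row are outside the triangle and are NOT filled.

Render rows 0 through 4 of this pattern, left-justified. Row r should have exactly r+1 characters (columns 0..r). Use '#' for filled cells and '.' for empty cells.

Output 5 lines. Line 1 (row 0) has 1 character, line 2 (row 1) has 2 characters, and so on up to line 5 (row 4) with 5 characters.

Answer: #
##
#.#
####
#...#

Derivation:
r0=0: #
r1=1: ##
r2=10: #.#
r3=11: ####
r4=100: #...#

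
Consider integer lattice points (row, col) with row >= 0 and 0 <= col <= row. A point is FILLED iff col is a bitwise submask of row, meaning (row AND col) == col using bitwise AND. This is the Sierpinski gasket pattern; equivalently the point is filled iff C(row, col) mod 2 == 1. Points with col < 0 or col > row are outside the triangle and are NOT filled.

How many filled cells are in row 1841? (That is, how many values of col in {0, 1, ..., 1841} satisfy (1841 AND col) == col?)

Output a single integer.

1841 in binary = 11100110001
popcount(1841) = number of 1-bits in 11100110001 = 6
A col c satisfies (1841 AND c) == c iff every set bit of c is also set in 1841; each of the 6 set bits of 1841 can independently be on or off in c.
count = 2^6 = 64

Answer: 64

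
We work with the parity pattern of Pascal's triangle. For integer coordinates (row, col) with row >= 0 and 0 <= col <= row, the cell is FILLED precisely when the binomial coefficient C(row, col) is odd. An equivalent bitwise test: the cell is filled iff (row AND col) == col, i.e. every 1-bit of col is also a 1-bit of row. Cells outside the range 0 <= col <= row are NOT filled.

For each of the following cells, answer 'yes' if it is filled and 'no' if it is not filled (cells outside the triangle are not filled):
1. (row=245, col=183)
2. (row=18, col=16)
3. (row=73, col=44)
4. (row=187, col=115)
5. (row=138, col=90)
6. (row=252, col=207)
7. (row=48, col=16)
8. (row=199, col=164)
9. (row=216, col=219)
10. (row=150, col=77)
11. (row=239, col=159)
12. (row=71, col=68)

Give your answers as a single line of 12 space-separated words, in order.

(245,183): row=0b11110101, col=0b10110111, row AND col = 0b10110101 = 181; 181 != 183 -> empty
(18,16): row=0b10010, col=0b10000, row AND col = 0b10000 = 16; 16 == 16 -> filled
(73,44): row=0b1001001, col=0b101100, row AND col = 0b1000 = 8; 8 != 44 -> empty
(187,115): row=0b10111011, col=0b1110011, row AND col = 0b110011 = 51; 51 != 115 -> empty
(138,90): row=0b10001010, col=0b1011010, row AND col = 0b1010 = 10; 10 != 90 -> empty
(252,207): row=0b11111100, col=0b11001111, row AND col = 0b11001100 = 204; 204 != 207 -> empty
(48,16): row=0b110000, col=0b10000, row AND col = 0b10000 = 16; 16 == 16 -> filled
(199,164): row=0b11000111, col=0b10100100, row AND col = 0b10000100 = 132; 132 != 164 -> empty
(216,219): col outside [0, 216] -> not filled
(150,77): row=0b10010110, col=0b1001101, row AND col = 0b100 = 4; 4 != 77 -> empty
(239,159): row=0b11101111, col=0b10011111, row AND col = 0b10001111 = 143; 143 != 159 -> empty
(71,68): row=0b1000111, col=0b1000100, row AND col = 0b1000100 = 68; 68 == 68 -> filled

Answer: no yes no no no no yes no no no no yes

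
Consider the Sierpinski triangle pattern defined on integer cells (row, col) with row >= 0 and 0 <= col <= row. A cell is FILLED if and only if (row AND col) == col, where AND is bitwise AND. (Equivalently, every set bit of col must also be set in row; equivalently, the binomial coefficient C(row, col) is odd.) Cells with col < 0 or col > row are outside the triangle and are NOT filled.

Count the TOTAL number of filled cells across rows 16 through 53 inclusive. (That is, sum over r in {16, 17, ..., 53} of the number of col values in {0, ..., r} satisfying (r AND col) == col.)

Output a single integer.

Answer: 384

Derivation:
r16=10000 pc1: +2 =2
r17=10001 pc2: +4 =6
r18=10010 pc2: +4 =10
r19=10011 pc3: +8 =18
r20=10100 pc2: +4 =22
r21=10101 pc3: +8 =30
r22=10110 pc3: +8 =38
r23=10111 pc4: +16 =54
r24=11000 pc2: +4 =58
r25=11001 pc3: +8 =66
r26=11010 pc3: +8 =74
r27=11011 pc4: +16 =90
r28=11100 pc3: +8 =98
r29=11101 pc4: +16 =114
r30=11110 pc4: +16 =130
r31=11111 pc5: +32 =162
r32=100000 pc1: +2 =164
r33=100001 pc2: +4 =168
r34=100010 pc2: +4 =172
r35=100011 pc3: +8 =180
r36=100100 pc2: +4 =184
r37=100101 pc3: +8 =192
r38=100110 pc3: +8 =200
r39=100111 pc4: +16 =216
r40=101000 pc2: +4 =220
r41=101001 pc3: +8 =228
r42=101010 pc3: +8 =236
r43=101011 pc4: +16 =252
r44=101100 pc3: +8 =260
r45=101101 pc4: +16 =276
r46=101110 pc4: +16 =292
r47=101111 pc5: +32 =324
r48=110000 pc2: +4 =328
r49=110001 pc3: +8 =336
r50=110010 pc3: +8 =344
r51=110011 pc4: +16 =360
r52=110100 pc3: +8 =368
r53=110101 pc4: +16 =384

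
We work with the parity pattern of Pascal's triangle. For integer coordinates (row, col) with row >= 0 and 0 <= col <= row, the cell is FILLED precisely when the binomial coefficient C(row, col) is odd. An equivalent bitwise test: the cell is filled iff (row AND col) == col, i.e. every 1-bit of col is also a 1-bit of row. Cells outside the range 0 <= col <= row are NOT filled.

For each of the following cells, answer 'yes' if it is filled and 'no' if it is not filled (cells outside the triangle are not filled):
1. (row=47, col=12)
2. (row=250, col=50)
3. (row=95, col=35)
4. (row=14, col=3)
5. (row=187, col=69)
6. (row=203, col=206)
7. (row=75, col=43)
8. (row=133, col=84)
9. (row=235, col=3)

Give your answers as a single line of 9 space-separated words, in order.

Answer: yes yes no no no no no no yes

Derivation:
(47,12): row=0b101111, col=0b1100, row AND col = 0b1100 = 12; 12 == 12 -> filled
(250,50): row=0b11111010, col=0b110010, row AND col = 0b110010 = 50; 50 == 50 -> filled
(95,35): row=0b1011111, col=0b100011, row AND col = 0b11 = 3; 3 != 35 -> empty
(14,3): row=0b1110, col=0b11, row AND col = 0b10 = 2; 2 != 3 -> empty
(187,69): row=0b10111011, col=0b1000101, row AND col = 0b1 = 1; 1 != 69 -> empty
(203,206): col outside [0, 203] -> not filled
(75,43): row=0b1001011, col=0b101011, row AND col = 0b1011 = 11; 11 != 43 -> empty
(133,84): row=0b10000101, col=0b1010100, row AND col = 0b100 = 4; 4 != 84 -> empty
(235,3): row=0b11101011, col=0b11, row AND col = 0b11 = 3; 3 == 3 -> filled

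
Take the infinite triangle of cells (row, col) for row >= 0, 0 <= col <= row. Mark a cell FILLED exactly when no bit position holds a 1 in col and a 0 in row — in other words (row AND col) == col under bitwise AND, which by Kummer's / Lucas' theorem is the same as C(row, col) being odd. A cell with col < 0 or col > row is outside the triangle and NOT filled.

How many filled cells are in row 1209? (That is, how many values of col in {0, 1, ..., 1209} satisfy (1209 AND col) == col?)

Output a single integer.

1209 in binary = 10010111001
popcount(1209) = number of 1-bits in 10010111001 = 6
A col c satisfies (1209 AND c) == c iff every set bit of c is also set in 1209; each of the 6 set bits of 1209 can independently be on or off in c.
count = 2^6 = 64

Answer: 64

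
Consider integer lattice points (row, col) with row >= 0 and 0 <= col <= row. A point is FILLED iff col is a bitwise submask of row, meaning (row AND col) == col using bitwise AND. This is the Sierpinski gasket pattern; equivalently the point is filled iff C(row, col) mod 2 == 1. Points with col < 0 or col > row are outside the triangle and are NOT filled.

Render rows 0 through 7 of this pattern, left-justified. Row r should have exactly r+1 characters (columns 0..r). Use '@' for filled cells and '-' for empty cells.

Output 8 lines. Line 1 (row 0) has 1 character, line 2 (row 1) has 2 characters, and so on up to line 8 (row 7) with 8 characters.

r0=0: @
r1=1: @@
r2=10: @-@
r3=11: @@@@
r4=100: @---@
r5=101: @@--@@
r6=110: @-@-@-@
r7=111: @@@@@@@@

Answer: @
@@
@-@
@@@@
@---@
@@--@@
@-@-@-@
@@@@@@@@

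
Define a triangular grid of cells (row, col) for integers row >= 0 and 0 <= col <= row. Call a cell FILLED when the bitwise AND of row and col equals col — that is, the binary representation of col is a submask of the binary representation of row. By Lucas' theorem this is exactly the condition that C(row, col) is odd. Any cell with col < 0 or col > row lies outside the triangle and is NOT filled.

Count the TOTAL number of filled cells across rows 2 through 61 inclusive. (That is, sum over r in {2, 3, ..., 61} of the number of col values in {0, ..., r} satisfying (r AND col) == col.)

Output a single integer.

r2=10 pc1: +2 =2
r3=11 pc2: +4 =6
r4=100 pc1: +2 =8
r5=101 pc2: +4 =12
r6=110 pc2: +4 =16
r7=111 pc3: +8 =24
r8=1000 pc1: +2 =26
r9=1001 pc2: +4 =30
r10=1010 pc2: +4 =34
r11=1011 pc3: +8 =42
r12=1100 pc2: +4 =46
r13=1101 pc3: +8 =54
r14=1110 pc3: +8 =62
r15=1111 pc4: +16 =78
r16=10000 pc1: +2 =80
r17=10001 pc2: +4 =84
r18=10010 pc2: +4 =88
r19=10011 pc3: +8 =96
r20=10100 pc2: +4 =100
r21=10101 pc3: +8 =108
r22=10110 pc3: +8 =116
r23=10111 pc4: +16 =132
r24=11000 pc2: +4 =136
r25=11001 pc3: +8 =144
r26=11010 pc3: +8 =152
r27=11011 pc4: +16 =168
r28=11100 pc3: +8 =176
r29=11101 pc4: +16 =192
r30=11110 pc4: +16 =208
r31=11111 pc5: +32 =240
r32=100000 pc1: +2 =242
r33=100001 pc2: +4 =246
r34=100010 pc2: +4 =250
r35=100011 pc3: +8 =258
r36=100100 pc2: +4 =262
r37=100101 pc3: +8 =270
r38=100110 pc3: +8 =278
r39=100111 pc4: +16 =294
r40=101000 pc2: +4 =298
r41=101001 pc3: +8 =306
r42=101010 pc3: +8 =314
r43=101011 pc4: +16 =330
r44=101100 pc3: +8 =338
r45=101101 pc4: +16 =354
r46=101110 pc4: +16 =370
r47=101111 pc5: +32 =402
r48=110000 pc2: +4 =406
r49=110001 pc3: +8 =414
r50=110010 pc3: +8 =422
r51=110011 pc4: +16 =438
r52=110100 pc3: +8 =446
r53=110101 pc4: +16 =462
r54=110110 pc4: +16 =478
r55=110111 pc5: +32 =510
r56=111000 pc3: +8 =518
r57=111001 pc4: +16 =534
r58=111010 pc4: +16 =550
r59=111011 pc5: +32 =582
r60=111100 pc4: +16 =598
r61=111101 pc5: +32 =630

Answer: 630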